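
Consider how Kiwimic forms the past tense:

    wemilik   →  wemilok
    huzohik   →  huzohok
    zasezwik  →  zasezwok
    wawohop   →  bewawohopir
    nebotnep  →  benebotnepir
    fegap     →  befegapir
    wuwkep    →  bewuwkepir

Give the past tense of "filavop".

befilavopir

wemilik and wawohop both begin with w- yet inflect differently (wemilok, bewawohopir), so the first letter is not what conditions the rule; the final letter is.
"filavop" ends in -p. The stems ending in -p (wawohop → bewawohopir, nebotnep → benebotnepir, fegap → befegapir) add be- … -ir around the stem.
So filavop → befilavopir.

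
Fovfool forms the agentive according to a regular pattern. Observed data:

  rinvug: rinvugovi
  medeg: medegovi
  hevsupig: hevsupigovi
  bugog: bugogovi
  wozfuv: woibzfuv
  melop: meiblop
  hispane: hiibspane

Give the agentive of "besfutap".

beibsfutap

rinvug and wozfuv both have last vowel 'u' yet inflect differently (rinvugovi, woibzfuv), so the last vowel is not what conditions the rule; the final letter is.
"besfutap" ends in -p. The one such stem in the data (melop → meiblop) inserts -ib- after the first vowel (as do wozfuv, hispane), so the same rule applies.
The other pattern: stems ending in -g add -ovi.
So besfutap → beibsfutap.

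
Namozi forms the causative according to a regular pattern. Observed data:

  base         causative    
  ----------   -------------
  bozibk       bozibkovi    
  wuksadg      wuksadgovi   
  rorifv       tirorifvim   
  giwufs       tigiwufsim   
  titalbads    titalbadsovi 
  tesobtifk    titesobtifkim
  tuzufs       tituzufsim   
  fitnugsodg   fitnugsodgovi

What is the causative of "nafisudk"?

nafisudkovi

"nafisudk" has second-to-last letter 'd'. The stems whose second-to-last letter is 'd' (wuksadg → wuksadgovi, fitnugsodg → fitnugsodgovi, titalbads → titalbadsovi) add -ovi.
The other pattern: stems whose second-to-last letter is 'f' add ti- … -im around the stem.
So nafisudk → nafisudkovi.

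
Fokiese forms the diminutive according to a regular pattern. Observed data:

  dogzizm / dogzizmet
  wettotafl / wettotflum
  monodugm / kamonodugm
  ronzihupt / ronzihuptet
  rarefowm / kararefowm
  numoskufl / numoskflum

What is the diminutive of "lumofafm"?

lumoffmum

rarefowm and dogzizm both end in -m yet inflect differently (kararefowm, dogzizmet), so the final letter is not what conditions the rule; the second-to-last letter is.
"lumofafm" has second-to-last letter 'f'. The stems whose second-to-last letter is 'f' (numoskufl → numoskflum, wettotafl → wettotflum) delete the last vowel and add -um.
The other patterns: stems whose second-to-last letter is 'g' or 'w' add the prefix ka-; stems whose second-to-last letter is 'p' or 'z' add -et.
So lumofafm → lumoffmum.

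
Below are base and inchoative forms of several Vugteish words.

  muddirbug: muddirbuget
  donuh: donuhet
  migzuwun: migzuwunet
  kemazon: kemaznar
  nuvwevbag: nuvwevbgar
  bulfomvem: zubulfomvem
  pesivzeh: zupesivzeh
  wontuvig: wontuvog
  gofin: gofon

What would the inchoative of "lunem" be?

"lunem" has last vowel 'e'. The stems whose last vowel is 'e' (bulfomvem → zubulfomvem, pesivzeh → zupesivzeh) add the prefix zu-.
So lunem → zulunem.

zulunem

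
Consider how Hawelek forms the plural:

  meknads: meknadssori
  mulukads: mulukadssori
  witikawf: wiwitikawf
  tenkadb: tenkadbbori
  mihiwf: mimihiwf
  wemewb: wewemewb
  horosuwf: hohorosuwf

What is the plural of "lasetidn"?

lasetidnnori

"lasetidn" has second-to-last letter 'd'. The stems whose second-to-last letter is 'd' (meknads → meknadssori, mulukads → mulukadssori, tenkadb → tenkadbbori) double the final consonant and add -ori.
So lasetidn → lasetidnnori.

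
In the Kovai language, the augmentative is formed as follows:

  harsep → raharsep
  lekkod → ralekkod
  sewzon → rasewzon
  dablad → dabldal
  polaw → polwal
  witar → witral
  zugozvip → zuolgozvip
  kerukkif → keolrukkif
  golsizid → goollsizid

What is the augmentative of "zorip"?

lekkod and dablad both end in -d yet inflect differently (ralekkod, dabldal), so the final letter is not what conditions the rule; the last vowel is.
"zorip" has last vowel 'i'. The stems whose last vowel is 'i' (zugozvip → zuolgozvip, kerukkif → keolrukkif, golsizid → goollsizid) insert -ol- after the first vowel.
The other patterns: stems whose last vowel is 'e' or 'o' add the prefix ra-; stems whose last vowel is 'a' delete the last vowel and add -al.
So zorip → zoolrip.

zoolrip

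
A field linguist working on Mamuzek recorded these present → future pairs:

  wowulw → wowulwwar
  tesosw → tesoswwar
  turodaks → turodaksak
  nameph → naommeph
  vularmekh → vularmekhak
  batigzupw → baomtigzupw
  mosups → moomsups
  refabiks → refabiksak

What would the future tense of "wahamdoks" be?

wahamdoksak

mosups and turodaks both end in -s yet inflect differently (moomsups, turodaksak), so the final letter is not what conditions the rule; the second-to-last letter is.
"wahamdoks" has second-to-last letter 'k'. The stems whose second-to-last letter is 'k' (turodaks → turodaksak, refabiks → refabiksak, vularmekh → vularmekhak) add -ak.
The other patterns: stems whose second-to-last letter is 'p' insert -om- after the first vowel; stems whose second-to-last letter is 'l' or 's' double the final consonant and add -ar.
So wahamdoks → wahamdoksak.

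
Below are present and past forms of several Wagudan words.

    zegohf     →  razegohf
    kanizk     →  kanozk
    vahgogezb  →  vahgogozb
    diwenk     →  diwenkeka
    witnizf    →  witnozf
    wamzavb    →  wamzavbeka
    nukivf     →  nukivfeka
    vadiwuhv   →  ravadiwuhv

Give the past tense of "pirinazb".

pirinozb

"pirinazb" has second-to-last letter 'z'. The stems whose second-to-last letter is 'z' (witnizf → witnozf, vahgogezb → vahgogozb, kanizk → kanozk) change the last vowel to 'o'.
The other patterns: stems whose second-to-last letter is 'h' add the prefix ra-; stems whose second-to-last letter is 'n' or 'v' add -eka.
So pirinazb → pirinozb.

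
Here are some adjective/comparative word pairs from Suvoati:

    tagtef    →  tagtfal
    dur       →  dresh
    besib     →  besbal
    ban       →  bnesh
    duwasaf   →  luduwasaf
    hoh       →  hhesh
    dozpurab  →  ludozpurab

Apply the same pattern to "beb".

bbesh

"beb" has 1 vowel. The stems with 1 vowel (ban → bnesh, hoh → hhesh, dur → dresh) delete the last vowel and add -esh.
The other patterns: stems with 2 vowels delete the last vowel and add -al; stems with 3 vowels add the prefix lu-.
So beb → bbesh.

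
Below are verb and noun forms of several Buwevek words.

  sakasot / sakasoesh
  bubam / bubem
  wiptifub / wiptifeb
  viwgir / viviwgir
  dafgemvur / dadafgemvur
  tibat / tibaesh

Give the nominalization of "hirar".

dafgemvur and wiptifub both have last vowel 'u' yet inflect differently (dadafgemvur, wiptifeb), so the last vowel is not what conditions the rule; the final letter is.
"hirar" ends in -r. The stems ending in -r (dafgemvur → dadafgemvur, viwgir → viviwgir) repeat the first consonant+vowel as a prefix.
So hirar → hihirar.

hihirar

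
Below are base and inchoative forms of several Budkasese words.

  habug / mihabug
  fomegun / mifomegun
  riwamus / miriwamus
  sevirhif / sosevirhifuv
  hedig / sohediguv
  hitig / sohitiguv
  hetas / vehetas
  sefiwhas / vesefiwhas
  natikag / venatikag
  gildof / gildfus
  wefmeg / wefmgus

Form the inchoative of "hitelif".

sohitelifuv

"hitelif" has last vowel 'i'. The stems whose last vowel is 'i' (sevirhif → sosevirhifuv, hedig → sohediguv, hitig → sohitiguv) add so- … -uv around the stem.
The other patterns: stems whose last vowel is 'u' add the prefix mi-; stems whose last vowel is 'a' add the prefix ve-; stems whose last vowel is 'e' or 'o' delete the last vowel and add -us.
So hitelif → sohitelifuv.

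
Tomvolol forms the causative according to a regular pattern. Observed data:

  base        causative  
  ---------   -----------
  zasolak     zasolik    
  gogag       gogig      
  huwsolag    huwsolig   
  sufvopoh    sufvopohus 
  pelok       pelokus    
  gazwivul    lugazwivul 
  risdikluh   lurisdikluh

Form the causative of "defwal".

defwil

zasolak and pelok both end in -k yet inflect differently (zasolik, pelokus), so the final letter is not what conditions the rule; the last vowel is.
"defwal" has last vowel 'a'. The stems whose last vowel is 'a' (zasolak → zasolik, gogag → gogig, huwsolag → huwsolig) change the last vowel to 'i'.
So defwal → defwil.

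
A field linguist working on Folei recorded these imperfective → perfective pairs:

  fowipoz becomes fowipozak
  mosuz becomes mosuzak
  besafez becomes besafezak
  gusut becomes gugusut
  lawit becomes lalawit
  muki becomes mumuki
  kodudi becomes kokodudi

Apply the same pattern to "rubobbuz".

mosuz and gusut both have last vowel 'u' yet inflect differently (mosuzak, gugusut), so the last vowel is not what conditions the rule; the final letter is.
"rubobbuz" ends in -z. The stems ending in -z (fowipoz → fowipozak, mosuz → mosuzak, besafez → besafezak) add -ak.
So rubobbuz → rubobbuzak.

rubobbuzak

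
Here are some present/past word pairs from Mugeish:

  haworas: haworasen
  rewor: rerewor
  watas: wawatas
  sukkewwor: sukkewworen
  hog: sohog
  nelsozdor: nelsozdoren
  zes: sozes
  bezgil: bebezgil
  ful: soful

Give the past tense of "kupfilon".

zes and watas both end in -s yet inflect differently (sozes, wawatas), so the final letter is not what conditions the rule; the number of vowels is.
"kupfilon" has 3 vowels. The stems with 3 vowels (sukkewwor → sukkewworen, haworas → haworasen, nelsozdor → nelsozdoren) add -en.
The other patterns: stems with 1 vowel add the prefix so-; stems with 2 vowels repeat the first consonant+vowel as a prefix.
So kupfilon → kupfilonen.

kupfilonen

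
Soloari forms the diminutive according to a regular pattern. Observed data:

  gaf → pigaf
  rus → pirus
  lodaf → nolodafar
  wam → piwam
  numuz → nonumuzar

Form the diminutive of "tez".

gaf and lodaf both end in -f yet inflect differently (pigaf, nolodafar), so the final letter is not what conditions the rule; the number of vowels is.
"tez" has 1 vowel. The stems with 1 vowel (gaf → pigaf, rus → pirus, wam → piwam) add the prefix pi-.
The other pattern: stems with 2 vowels add no- … -ar around the stem.
So tez → pitez.

pitez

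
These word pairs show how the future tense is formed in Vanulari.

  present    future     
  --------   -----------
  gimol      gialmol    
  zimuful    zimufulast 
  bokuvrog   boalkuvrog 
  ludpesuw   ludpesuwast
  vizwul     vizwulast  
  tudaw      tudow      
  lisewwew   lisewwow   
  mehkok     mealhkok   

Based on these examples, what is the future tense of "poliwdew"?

gimol and zimuful both end in -l yet inflect differently (gialmol, zimufulast), so the final letter is not what conditions the rule; the last vowel is.
"poliwdew" has last vowel 'e'. The one such stem in the data (lisewwew → lisewwow) changes the last vowel to 'o' (as does tudaw), so the same rule applies.
So poliwdew → poliwdow.

poliwdow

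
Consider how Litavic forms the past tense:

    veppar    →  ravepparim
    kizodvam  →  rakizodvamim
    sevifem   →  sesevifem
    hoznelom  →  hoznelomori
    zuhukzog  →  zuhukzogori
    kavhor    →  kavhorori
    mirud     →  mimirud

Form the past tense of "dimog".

veppar and kavhor both end in -r yet inflect differently (ravepparim, kavhorori), so the final letter is not what conditions the rule; the last vowel is.
"dimog" has last vowel 'o'. The stems whose last vowel is 'o' (kavhor → kavhorori, zuhukzog → zuhukzogori, hoznelom → hoznelomori) add -ori.
So dimog → dimogori.

dimogori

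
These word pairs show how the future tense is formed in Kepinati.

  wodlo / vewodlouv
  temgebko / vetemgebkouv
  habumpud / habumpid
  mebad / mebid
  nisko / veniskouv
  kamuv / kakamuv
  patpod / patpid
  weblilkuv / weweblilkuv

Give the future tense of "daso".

vedasouv

patpod and temgebko both have last vowel 'o' yet inflect differently (patpid, vetemgebkouv), so the last vowel is not what conditions the rule; the final letter is.
"daso" ends in -o. The stems ending in -o (temgebko → vetemgebkouv, wodlo → vewodlouv, nisko → veniskouv) add ve- … -uv around the stem.
So daso → vedasouv.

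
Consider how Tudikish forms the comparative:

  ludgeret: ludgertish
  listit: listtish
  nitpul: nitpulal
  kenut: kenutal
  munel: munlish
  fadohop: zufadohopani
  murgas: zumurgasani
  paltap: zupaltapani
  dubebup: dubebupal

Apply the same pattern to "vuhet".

vuhtish

"vuhet" has last vowel 'e'. The stems whose last vowel is 'e' (munel → munlish, ludgeret → ludgertish) delete the last vowel and add -ish.
The other patterns: stems whose last vowel is 'u' add -al; stems whose last vowel is 'a' or 'o' add zu- … -ani around the stem.
So vuhet → vuhtish.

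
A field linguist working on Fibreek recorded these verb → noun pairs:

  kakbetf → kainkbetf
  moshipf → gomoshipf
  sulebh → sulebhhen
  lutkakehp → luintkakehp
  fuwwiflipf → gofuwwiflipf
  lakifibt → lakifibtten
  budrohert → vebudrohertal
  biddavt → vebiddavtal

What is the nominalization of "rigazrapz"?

gorigazrapz

biddavt and lakifibt both end in -t yet inflect differently (vebiddavtal, lakifibtten), so the final letter is not what conditions the rule; the second-to-last letter is.
"rigazrapz" has second-to-last letter 'p'. The stems whose second-to-last letter is 'p' (fuwwiflipf → gofuwwiflipf, moshipf → gomoshipf) add the prefix go-.
So rigazrapz → gorigazrapz.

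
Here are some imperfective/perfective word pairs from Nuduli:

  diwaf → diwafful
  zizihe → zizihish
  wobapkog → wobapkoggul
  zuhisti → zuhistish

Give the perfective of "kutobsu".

kutobsish

wobapkog and zuhisti both have 3 vowels yet inflect differently (wobapkoggul, zuhistish), so the number of vowels is not what conditions the rule; whether the stem ends in a vowel or a consonant is.
"kutobsu" ends in a vowel. The stems ending in a vowel (zuhisti → zuhistish, zizihe → zizihish) drop the final letter and add -ish.
So kutobsu → kutobsish.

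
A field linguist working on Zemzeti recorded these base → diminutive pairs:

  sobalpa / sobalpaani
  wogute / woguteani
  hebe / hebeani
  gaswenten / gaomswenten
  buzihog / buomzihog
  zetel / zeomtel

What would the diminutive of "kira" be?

kiraani

"kira" ends in a vowel. The stems ending in a vowel (sobalpa → sobalpaani, wogute → woguteani, hebe → hebeani) add -ani.
So kira → kiraani.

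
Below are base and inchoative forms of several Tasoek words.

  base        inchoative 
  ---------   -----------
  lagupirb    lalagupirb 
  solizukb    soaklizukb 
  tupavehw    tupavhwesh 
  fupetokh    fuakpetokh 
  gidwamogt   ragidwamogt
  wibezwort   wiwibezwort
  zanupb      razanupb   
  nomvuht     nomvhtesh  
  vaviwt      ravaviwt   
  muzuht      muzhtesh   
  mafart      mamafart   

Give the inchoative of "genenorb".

gegenenorb

solizukb and lagupirb both end in -b yet inflect differently (soaklizukb, lalagupirb), so the final letter is not what conditions the rule; the second-to-last letter is.
"genenorb" has second-to-last letter 'r'. The stems whose second-to-last letter is 'r' (lagupirb → lalagupirb, wibezwort → wiwibezwort, mafart → mamafart) repeat the first consonant+vowel as a prefix.
So genenorb → gegenenorb.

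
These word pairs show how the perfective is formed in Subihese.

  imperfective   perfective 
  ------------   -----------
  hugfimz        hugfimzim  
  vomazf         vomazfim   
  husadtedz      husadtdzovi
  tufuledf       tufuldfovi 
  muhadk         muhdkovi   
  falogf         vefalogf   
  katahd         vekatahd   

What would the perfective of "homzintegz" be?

vehomzintegz

hugfimz and husadtedz both end in -z yet inflect differently (hugfimzim, husadtdzovi), so the final letter is not what conditions the rule; the second-to-last letter is.
"homzintegz" has second-to-last letter 'g'. The one such stem in the data (falogf → vefalogf) adds the prefix ve-, so the same rule applies.
The other patterns: stems whose second-to-last letter is 'm' or 'z' add -im; stems whose second-to-last letter is 'd' delete the last vowel and add -ovi.
So homzintegz → vehomzintegz.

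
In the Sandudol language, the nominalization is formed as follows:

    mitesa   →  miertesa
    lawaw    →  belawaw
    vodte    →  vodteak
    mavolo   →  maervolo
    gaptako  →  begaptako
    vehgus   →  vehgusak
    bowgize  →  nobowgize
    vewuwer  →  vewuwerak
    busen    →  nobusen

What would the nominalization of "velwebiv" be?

bowgize and vodte both end in -e yet inflect differently (nobowgize, vodteak), so the final letter is not what conditions the rule; the first letter is.
"velwebiv" begins with v-. The stems beginning with v- (vewuwer → vewuwerak, vodte → vodteak, vehgus → vehgusak) add -ak.
The other patterns: stems beginning with m- insert -er- after the first vowel; stems beginning with b- add the prefix no-; stems beginning with g- or l- add the prefix be-.
So velwebiv → velwebivak.

velwebivak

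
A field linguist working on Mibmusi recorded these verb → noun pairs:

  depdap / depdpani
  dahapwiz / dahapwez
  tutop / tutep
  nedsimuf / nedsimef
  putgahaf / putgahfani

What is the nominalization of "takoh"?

putgahaf and nedsimuf both end in -f yet inflect differently (putgahfani, nedsimef), so the final letter is not what conditions the rule; the last vowel is.
"takoh" has last vowel 'o'. The one such stem in the data (tutop → tutep) changes the last vowel to 'e' (as do nedsimuf, dahapwiz), so the same rule applies.
So takoh → takeh.

takeh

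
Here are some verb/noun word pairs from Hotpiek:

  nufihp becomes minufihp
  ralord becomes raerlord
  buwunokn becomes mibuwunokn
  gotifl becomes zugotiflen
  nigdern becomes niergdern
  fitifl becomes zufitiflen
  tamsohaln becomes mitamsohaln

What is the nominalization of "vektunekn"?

nigdern and buwunokn both end in -n yet inflect differently (niergdern, mibuwunokn), so the final letter is not what conditions the rule; the second-to-last letter is.
"vektunekn" has second-to-last letter 'k'. The one such stem in the data (buwunokn → mibuwunokn) adds the prefix mi-, so the same rule applies.
The other patterns: stems whose second-to-last letter is 'r' insert -er- after the first vowel; stems whose second-to-last letter is 'f' add zu- … -en around the stem.
So vektunekn → mivektunekn.

mivektunekn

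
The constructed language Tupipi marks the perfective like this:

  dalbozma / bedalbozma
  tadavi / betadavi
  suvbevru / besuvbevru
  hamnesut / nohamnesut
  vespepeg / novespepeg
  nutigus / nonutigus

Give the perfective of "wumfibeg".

nowumfibeg

suvbevru and hamnesut both have last vowel 'u' yet inflect differently (besuvbevru, nohamnesut), so the last vowel is not what conditions the rule; whether the stem ends in a vowel or a consonant is.
"wumfibeg" ends in a consonant. The stems ending in a consonant (hamnesut → nohamnesut, vespepeg → novespepeg, nutigus → nonutigus) add the prefix no-.
So wumfibeg → nowumfibeg.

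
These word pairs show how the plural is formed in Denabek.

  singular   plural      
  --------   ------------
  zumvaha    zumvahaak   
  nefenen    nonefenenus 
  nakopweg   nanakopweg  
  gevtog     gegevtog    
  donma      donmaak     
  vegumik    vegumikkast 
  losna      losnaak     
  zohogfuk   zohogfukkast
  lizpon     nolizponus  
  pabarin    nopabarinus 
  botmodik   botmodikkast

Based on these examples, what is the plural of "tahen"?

"tahen" ends in -n. The stems ending in -n (nefenen → nonefenenus, lizpon → nolizponus, pabarin → nopabarinus) add no- … -us around the stem.
The other patterns: stems ending in -a add -ak; stems ending in -k double the final consonant and add -ast; stems ending in -g repeat the first consonant+vowel as a prefix.
So tahen → notahenus.

notahenus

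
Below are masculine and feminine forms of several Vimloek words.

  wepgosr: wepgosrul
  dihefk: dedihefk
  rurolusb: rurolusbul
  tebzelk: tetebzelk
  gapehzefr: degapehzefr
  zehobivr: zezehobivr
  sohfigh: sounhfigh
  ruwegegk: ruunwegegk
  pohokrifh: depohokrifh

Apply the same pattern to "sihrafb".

desihrafb

wepgosr and gapehzefr both end in -r yet inflect differently (wepgosrul, degapehzefr), so the final letter is not what conditions the rule; the second-to-last letter is.
"sihrafb" has second-to-last letter 'f'. The stems whose second-to-last letter is 'f' (gapehzefr → degapehzefr, dihefk → dedihefk, pohokrifh → depohokrifh) add the prefix de-.
So sihrafb → desihrafb.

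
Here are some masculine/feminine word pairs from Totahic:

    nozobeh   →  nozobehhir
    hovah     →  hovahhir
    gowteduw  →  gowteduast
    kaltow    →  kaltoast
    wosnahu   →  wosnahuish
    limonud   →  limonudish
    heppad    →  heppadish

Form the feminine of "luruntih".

luruntihhir

gowteduw and wosnahu both have last vowel 'u' yet inflect differently (gowteduast, wosnahuish), so the last vowel is not what conditions the rule; the final letter is.
"luruntih" ends in -h. The stems ending in -h (nozobeh → nozobehhir, hovah → hovahhir) double the final consonant and add -ir.
The other patterns: stems ending in -w drop the final letter and add -ast; stems ending in -d or -u add -ish.
So luruntih → luruntihhir.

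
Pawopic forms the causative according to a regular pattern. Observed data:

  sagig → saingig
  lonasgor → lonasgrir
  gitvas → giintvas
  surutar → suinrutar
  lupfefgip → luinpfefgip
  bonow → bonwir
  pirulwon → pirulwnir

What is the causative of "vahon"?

"vahon" has last vowel 'o'. The stems whose last vowel is 'o' (bonow → bonwir, lonasgor → lonasgrir, pirulwon → pirulwnir) delete the last vowel and add -ir.
The other pattern: stems whose last vowel is 'a' or 'i' insert -in- after the first vowel.
So vahon → vahnir.

vahnir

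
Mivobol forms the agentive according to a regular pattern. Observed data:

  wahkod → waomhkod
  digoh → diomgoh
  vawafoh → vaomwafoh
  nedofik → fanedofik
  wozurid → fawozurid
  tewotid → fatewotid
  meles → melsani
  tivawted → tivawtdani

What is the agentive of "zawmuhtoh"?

wahkod and wozurid both end in -d yet inflect differently (waomhkod, fawozurid), so the final letter is not what conditions the rule; the last vowel is.
"zawmuhtoh" has last vowel 'o'. The stems whose last vowel is 'o' (wahkod → waomhkod, digoh → diomgoh, vawafoh → vaomwafoh) insert -om- after the first vowel.
So zawmuhtoh → zaomwmuhtoh.

zaomwmuhtoh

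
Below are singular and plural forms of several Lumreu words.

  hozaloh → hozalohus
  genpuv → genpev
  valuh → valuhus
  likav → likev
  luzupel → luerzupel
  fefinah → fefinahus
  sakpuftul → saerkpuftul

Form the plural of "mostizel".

valuh and genpuv both have last vowel 'u' yet inflect differently (valuhus, genpev), so the last vowel is not what conditions the rule; the final letter is.
"mostizel" ends in -l. The stems ending in -l (sakpuftul → saerkpuftul, luzupel → luerzupel) insert -er- after the first vowel.
So mostizel → moerstizel.

moerstizel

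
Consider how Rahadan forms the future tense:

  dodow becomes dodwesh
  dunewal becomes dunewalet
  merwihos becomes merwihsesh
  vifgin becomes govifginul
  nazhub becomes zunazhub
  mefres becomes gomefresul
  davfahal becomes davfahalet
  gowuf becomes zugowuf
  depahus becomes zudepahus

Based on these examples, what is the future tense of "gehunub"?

zugehunub

merwihos and depahus both end in -s yet inflect differently (merwihsesh, zudepahus), so the final letter is not what conditions the rule; the last vowel is.
"gehunub" has last vowel 'u'. The stems whose last vowel is 'u' (depahus → zudepahus, nazhub → zunazhub, gowuf → zugowuf) add the prefix zu-.
The other patterns: stems whose last vowel is 'o' delete the last vowel and add -esh; stems whose last vowel is 'a' add -et; stems whose last vowel is 'e' or 'i' add go- … -ul around the stem.
So gehunub → zugehunub.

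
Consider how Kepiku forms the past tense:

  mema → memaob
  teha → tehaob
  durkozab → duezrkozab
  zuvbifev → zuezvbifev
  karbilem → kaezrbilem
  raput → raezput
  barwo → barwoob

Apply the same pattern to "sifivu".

sifivuob

teha and durkozab both have last vowel 'a' yet inflect differently (tehaob, duezrkozab), so the last vowel is not what conditions the rule; whether the stem ends in a vowel or a consonant is.
"sifivu" ends in a vowel. The stems ending in a vowel (teha → tehaob, barwo → barwoob, mema → memaob) add -ob.
So sifivu → sifivuob.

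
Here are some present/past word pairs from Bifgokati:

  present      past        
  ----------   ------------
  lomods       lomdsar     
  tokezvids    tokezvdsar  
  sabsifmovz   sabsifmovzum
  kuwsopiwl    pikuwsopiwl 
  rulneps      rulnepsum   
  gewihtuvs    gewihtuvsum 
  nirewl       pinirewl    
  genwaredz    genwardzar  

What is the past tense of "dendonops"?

dendonopsum

genwaredz and sabsifmovz both end in -z yet inflect differently (genwardzar, sabsifmovzum), so the final letter is not what conditions the rule; the second-to-last letter is.
"dendonops" has second-to-last letter 'p'. The one such stem in the data (rulneps → rulnepsum) adds -um, so the same rule applies.
So dendonops → dendonopsum.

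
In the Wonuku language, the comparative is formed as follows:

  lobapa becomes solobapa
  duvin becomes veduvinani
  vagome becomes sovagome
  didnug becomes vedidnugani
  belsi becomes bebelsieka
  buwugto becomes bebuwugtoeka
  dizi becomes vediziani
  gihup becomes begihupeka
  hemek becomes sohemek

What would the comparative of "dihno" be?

vedihnoani

belsi and dizi both end in -i yet inflect differently (bebelsieka, vediziani), so the final letter is not what conditions the rule; the first letter is.
"dihno" begins with d-. The stems beginning with d- (dizi → vediziani, didnug → vedidnugani, duvin → veduvinani) add ve- … -ani around the stem.
The other patterns: stems beginning with b- or g- add be- … -eka around the stem; stems beginning with h-, l- or v- add the prefix so-.
So dihno → vedihnoani.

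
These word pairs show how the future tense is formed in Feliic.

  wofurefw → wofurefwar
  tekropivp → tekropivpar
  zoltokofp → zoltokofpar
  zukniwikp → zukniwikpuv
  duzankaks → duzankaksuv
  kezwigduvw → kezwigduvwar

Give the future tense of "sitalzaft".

sitalzaftar

zukniwikp and zoltokofp both end in -p yet inflect differently (zukniwikpuv, zoltokofpar), so the final letter is not what conditions the rule; the second-to-last letter is.
"sitalzaft" has second-to-last letter 'f'. The stems whose second-to-last letter is 'f' (zoltokofp → zoltokofpar, wofurefw → wofurefwar) add -ar.
So sitalzaft → sitalzaftar.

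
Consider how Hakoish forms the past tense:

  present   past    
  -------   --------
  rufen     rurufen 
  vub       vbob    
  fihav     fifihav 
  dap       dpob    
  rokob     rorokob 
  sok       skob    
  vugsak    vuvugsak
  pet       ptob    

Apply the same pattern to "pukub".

"pukub" has 2 vowels. The stems with 2 vowels (rokob → rorokob, vugsak → vuvugsak, fihav → fifihav) repeat the first consonant+vowel as a prefix.
The other pattern: stems with 1 vowel delete the last vowel and add -ob.
So pukub → pupukub.

pupukub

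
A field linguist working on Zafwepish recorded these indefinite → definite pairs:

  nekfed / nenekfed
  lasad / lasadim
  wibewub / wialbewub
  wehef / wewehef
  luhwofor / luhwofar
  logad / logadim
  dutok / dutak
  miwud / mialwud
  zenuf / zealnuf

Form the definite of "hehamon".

hehaman

"hehamon" has last vowel 'o'. The stems whose last vowel is 'o' (luhwofor → luhwofar, dutok → dutak) change the last vowel to 'a'.
The other patterns: stems whose last vowel is 'u' insert -al- after the first vowel; stems whose last vowel is 'a' add -im; stems whose last vowel is 'e' repeat the first consonant+vowel as a prefix.
So hehamon → hehaman.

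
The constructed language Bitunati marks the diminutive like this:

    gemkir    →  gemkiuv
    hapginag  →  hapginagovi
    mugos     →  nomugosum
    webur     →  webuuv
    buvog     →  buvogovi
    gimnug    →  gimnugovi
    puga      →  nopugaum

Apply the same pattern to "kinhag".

kinhagovi

gimnug and webur both have last vowel 'u' yet inflect differently (gimnugovi, webuuv), so the last vowel is not what conditions the rule; the final letter is.
"kinhag" ends in -g. The stems ending in -g (hapginag → hapginagovi, gimnug → gimnugovi, buvog → buvogovi) add -ovi.
So kinhag → kinhagovi.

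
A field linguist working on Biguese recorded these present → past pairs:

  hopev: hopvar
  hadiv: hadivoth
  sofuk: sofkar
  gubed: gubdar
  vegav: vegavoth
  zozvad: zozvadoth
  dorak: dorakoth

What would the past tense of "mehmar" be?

"mehmar" has last vowel 'a'. The stems whose last vowel is 'a' (dorak → dorakoth, zozvad → zozvadoth, vegav → vegavoth) add -oth.
So mehmar → mehmaroth.

mehmaroth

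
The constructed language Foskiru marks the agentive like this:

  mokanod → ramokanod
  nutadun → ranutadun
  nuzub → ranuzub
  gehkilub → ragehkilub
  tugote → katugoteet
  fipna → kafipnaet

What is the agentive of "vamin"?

ravamin

gehkilub and tugote both have 3 vowels yet inflect differently (ragehkilub, katugoteet), so the number of vowels is not what conditions the rule; whether the stem ends in a vowel or a consonant is.
"vamin" ends in a consonant. The stems ending in a consonant (gehkilub → ragehkilub, nutadun → ranutadun, nuzub → ranuzub) add the prefix ra-.
The other pattern: stems ending in a vowel add ka- … -et around the stem.
So vamin → ravamin.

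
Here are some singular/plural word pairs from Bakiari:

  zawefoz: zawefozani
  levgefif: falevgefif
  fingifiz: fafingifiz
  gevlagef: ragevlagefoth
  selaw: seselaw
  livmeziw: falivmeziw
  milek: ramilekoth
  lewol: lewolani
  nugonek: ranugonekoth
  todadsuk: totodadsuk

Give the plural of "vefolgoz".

vefolgozani

livmeziw and selaw both end in -w yet inflect differently (falivmeziw, seselaw), so the final letter is not what conditions the rule; the last vowel is.
"vefolgoz" has last vowel 'o'. The stems whose last vowel is 'o' (lewol → lewolani, zawefoz → zawefozani) add -ani.
The other patterns: stems whose last vowel is 'i' add the prefix fa-; stems whose last vowel is 'a' or 'u' repeat the first consonant+vowel as a prefix; stems whose last vowel is 'e' add ra- … -oth around the stem.
So vefolgoz → vefolgozani.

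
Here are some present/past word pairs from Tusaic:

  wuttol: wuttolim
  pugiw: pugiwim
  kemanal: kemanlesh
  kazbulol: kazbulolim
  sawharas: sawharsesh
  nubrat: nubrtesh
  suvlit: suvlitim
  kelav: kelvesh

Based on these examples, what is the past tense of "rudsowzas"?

kemanal and kazbulol both end in -l yet inflect differently (kemanlesh, kazbulolim), so the final letter is not what conditions the rule; the last vowel is.
"rudsowzas" has last vowel 'a'. The stems whose last vowel is 'a' (kemanal → kemanlesh, kelav → kelvesh, sawharas → sawharsesh) delete the last vowel and add -esh.
The other pattern: stems whose last vowel is 'i' or 'o' add -im.
So rudsowzas → rudsowzsesh.

rudsowzsesh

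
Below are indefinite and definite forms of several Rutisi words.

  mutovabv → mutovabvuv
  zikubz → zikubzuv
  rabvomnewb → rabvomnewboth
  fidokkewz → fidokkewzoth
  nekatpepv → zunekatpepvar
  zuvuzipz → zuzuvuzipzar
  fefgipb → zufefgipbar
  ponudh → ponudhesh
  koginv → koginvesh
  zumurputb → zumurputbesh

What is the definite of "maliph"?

zumaliphar

"maliph" has second-to-last letter 'p'. The stems whose second-to-last letter is 'p' (nekatpepv → zunekatpepvar, zuvuzipz → zuzuvuzipzar, fefgipb → zufefgipbar) add zu- … -ar around the stem.
The other patterns: stems whose second-to-last letter is 'b' add -uv; stems whose second-to-last letter is 'w' add -oth; stems whose second-to-last letter is 'd', 'n' or 't' add -esh.
So maliph → zumaliphar.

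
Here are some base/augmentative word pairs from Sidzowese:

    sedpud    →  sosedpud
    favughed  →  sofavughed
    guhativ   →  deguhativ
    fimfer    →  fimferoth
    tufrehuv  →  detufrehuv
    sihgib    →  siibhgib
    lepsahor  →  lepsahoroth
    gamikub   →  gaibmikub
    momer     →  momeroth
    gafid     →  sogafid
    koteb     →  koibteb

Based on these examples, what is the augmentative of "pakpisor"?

guhativ and gafid both have last vowel 'i' yet inflect differently (deguhativ, sogafid), so the last vowel is not what conditions the rule; the final letter is.
"pakpisor" ends in -r. The stems ending in -r (fimfer → fimferoth, momer → momeroth, lepsahor → lepsahoroth) add -oth.
The other patterns: stems ending in -v add the prefix de-; stems ending in -d add the prefix so-; stems ending in -b insert -ib- after the first vowel.
So pakpisor → pakpisoroth.

pakpisoroth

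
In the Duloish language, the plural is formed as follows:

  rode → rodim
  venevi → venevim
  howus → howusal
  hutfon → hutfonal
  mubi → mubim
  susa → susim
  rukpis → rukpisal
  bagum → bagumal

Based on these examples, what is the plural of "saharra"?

venevi and rukpis both have last vowel 'i' yet inflect differently (venevim, rukpisal), so the last vowel is not what conditions the rule; whether the stem ends in a vowel or a consonant is.
"saharra" ends in a vowel. The stems ending in a vowel (rode → rodim, venevi → venevim, susa → susim) drop the final letter and add -im.
So saharra → saharrim.

saharrim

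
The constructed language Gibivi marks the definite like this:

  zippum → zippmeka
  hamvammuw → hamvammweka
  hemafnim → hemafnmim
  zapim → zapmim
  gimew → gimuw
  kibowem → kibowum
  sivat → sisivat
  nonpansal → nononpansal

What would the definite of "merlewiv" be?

merlewvim

"merlewiv" has last vowel 'i'. The stems whose last vowel is 'i' (hemafnim → hemafnmim, zapim → zapmim) delete the last vowel and add -im.
The other patterns: stems whose last vowel is 'u' delete the last vowel and add -eka; stems whose last vowel is 'e' change the last vowel to 'u'; stems whose last vowel is 'a' repeat the first consonant+vowel as a prefix.
So merlewiv → merlewvim.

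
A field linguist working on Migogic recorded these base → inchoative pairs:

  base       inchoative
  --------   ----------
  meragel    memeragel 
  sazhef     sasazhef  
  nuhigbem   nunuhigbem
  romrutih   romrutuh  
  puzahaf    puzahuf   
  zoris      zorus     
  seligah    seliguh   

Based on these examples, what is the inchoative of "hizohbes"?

"hizohbes" has last vowel 'e'. The stems whose last vowel is 'e' (meragel → memeragel, sazhef → sasazhef, nuhigbem → nunuhigbem) repeat the first consonant+vowel as a prefix.
So hizohbes → hihizohbes.

hihizohbes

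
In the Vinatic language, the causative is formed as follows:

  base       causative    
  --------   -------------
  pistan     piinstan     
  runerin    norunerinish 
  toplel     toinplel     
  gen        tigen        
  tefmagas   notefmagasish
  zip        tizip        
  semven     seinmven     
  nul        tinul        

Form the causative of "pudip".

puindip

"pudip" has 2 vowels. The stems with 2 vowels (toplel → toinplel, pistan → piinstan, semven → seinmven) insert -in- after the first vowel.
So pudip → puindip.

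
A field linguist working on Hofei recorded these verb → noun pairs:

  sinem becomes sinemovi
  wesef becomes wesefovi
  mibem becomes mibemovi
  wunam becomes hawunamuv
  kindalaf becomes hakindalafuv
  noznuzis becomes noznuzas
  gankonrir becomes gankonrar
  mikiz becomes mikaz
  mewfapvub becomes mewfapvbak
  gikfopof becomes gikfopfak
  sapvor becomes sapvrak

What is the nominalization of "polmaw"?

hapolmawuv

sinem and wunam both end in -m yet inflect differently (sinemovi, hawunamuv), so the final letter is not what conditions the rule; the last vowel is.
"polmaw" has last vowel 'a'. The stems whose last vowel is 'a' (wunam → hawunamuv, kindalaf → hakindalafuv) add ha- … -uv around the stem.
So polmaw → hapolmawuv.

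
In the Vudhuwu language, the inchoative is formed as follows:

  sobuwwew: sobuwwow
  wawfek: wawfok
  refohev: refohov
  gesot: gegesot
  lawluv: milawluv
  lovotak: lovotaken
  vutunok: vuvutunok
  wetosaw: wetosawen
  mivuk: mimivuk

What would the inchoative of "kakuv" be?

mikakuv

vutunok and lovotak both end in -k yet inflect differently (vuvutunok, lovotaken), so the final letter is not what conditions the rule; the last vowel is.
"kakuv" has last vowel 'u'. The stems whose last vowel is 'u' (lawluv → milawluv, mivuk → mimivuk) add the prefix mi-.
The other patterns: stems whose last vowel is 'o' repeat the first consonant+vowel as a prefix; stems whose last vowel is 'a' add -en; stems whose last vowel is 'e' change the last vowel to 'o'.
So kakuv → mikakuv.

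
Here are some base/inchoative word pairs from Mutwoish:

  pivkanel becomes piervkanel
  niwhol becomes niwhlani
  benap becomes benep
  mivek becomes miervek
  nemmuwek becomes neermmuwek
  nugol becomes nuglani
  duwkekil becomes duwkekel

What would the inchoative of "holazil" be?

"holazil" has last vowel 'i'. The one such stem in the data (duwkekil → duwkekel) changes the last vowel to 'e' (as does benap), so the same rule applies.
So holazil → holazel.

holazel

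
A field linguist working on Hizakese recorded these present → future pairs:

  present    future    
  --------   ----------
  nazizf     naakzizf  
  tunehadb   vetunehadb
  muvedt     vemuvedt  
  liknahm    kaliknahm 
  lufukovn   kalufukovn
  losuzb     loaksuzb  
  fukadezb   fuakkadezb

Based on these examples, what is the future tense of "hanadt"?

fukadezb and tunehadb both end in -b yet inflect differently (fuakkadezb, vetunehadb), so the final letter is not what conditions the rule; the second-to-last letter is.
"hanadt" has second-to-last letter 'd'. The stems whose second-to-last letter is 'd' (muvedt → vemuvedt, tunehadb → vetunehadb) add the prefix ve-.
So hanadt → vehanadt.

vehanadt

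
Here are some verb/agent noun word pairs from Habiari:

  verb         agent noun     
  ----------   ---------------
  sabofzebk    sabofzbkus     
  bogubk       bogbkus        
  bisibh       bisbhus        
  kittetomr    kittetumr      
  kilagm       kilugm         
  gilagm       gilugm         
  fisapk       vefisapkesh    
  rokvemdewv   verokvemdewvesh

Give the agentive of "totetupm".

sabofzebk and fisapk both end in -k yet inflect differently (sabofzbkus, vefisapkesh), so the final letter is not what conditions the rule; the second-to-last letter is.
"totetupm" has second-to-last letter 'p'. The one such stem in the data (fisapk → vefisapkesh) adds ve- … -esh around the stem, so the same rule applies.
So totetupm → vetotetupmesh.

vetotetupmesh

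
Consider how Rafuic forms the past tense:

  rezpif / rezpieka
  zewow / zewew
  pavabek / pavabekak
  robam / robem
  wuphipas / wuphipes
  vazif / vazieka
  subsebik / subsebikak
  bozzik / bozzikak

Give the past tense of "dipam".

dipem

"dipam" ends in -m. The one such stem in the data (robam → robem) changes the last vowel to 'e' (as do zewow, wuphipas), so the same rule applies.
The other patterns: stems ending in -f drop the final letter and add -eka; stems ending in -k add -ak.
So dipam → dipem.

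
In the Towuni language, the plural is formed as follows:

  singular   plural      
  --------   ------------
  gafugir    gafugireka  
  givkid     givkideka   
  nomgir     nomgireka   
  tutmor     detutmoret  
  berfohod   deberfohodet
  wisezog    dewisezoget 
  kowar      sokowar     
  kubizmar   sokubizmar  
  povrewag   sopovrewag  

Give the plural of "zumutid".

zumutideka

"zumutid" has last vowel 'i'. The stems whose last vowel is 'i' (gafugir → gafugireka, givkid → givkideka, nomgir → nomgireka) add -eka.
The other patterns: stems whose last vowel is 'o' add de- … -et around the stem; stems whose last vowel is 'a' add the prefix so-.
So zumutid → zumutideka.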